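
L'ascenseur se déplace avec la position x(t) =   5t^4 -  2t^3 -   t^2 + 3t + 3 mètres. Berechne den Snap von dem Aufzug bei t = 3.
Um dies zu lösen, müssen wir 4 Ableitungen unserer Gleichung für die Position x(t) = 5·t^4 - 2·t^3 - t^2 + 3·t + 3 nehmen. Die Ableitung von der Position ergibt die Geschwindigkeit: v(t) = 20·t^3 - 6·t^2 - 2·t + 3. Durch Ableiten von der Geschwindigkeit erhalten wir die Beschleunigung: a(t) = 60·t^2 - 12·t - 2. Die Ableitung von der Beschleunigung ergibt den Ruck: j(t) = 120·t - 12. Mit d/dt von j(t) finden wir s(t) = 120. Aus der Gleichung für den Snap s(t) = 120, setzen wir t = 3 ein und erhalten s = 120.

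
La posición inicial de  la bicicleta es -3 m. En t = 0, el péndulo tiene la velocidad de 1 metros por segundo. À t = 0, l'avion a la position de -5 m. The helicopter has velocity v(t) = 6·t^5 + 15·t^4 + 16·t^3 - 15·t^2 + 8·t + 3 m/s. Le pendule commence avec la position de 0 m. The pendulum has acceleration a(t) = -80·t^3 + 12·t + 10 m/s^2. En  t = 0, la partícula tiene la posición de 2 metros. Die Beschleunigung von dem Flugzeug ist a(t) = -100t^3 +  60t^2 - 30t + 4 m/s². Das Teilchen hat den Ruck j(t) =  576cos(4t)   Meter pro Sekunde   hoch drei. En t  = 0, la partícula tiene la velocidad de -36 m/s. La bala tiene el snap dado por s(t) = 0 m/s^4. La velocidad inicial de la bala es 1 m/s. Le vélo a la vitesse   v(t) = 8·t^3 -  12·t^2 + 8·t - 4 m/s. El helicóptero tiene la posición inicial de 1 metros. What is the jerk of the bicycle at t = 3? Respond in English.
We must differentiate our velocity equation v(t) = 8·t^3 - 12·t^2 + 8·t - 4 2 times. Differentiating velocity, we get acceleration: a(t) = 24·t^2 - 24·t + 8. Taking d/dt of a(t), we find j(t) = 48·t - 24. We have jerk j(t) = 48·t - 24. Substituting t = 3: j(3) = 120.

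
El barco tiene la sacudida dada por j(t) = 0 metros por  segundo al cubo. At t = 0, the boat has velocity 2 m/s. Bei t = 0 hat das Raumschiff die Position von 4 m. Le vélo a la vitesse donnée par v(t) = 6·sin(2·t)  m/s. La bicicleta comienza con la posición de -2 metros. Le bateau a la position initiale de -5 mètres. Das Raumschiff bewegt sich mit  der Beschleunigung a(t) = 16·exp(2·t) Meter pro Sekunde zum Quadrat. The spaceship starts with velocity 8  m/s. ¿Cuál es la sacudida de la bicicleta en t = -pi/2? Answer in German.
Wir müssen unsere Gleichung für die Geschwindigkeit v(t) = 6·sin(2·t) 2-mal ableiten. Die Ableitung von der Geschwindigkeit ergibt die Beschleunigung: a(t) = 12·cos(2·t). Durch Ableiten von der Beschleunigung erhalten wir den Ruck: j(t) = -24·sin(2·t). Aus der Gleichung für den Ruck j(t) = -24·sin(2·t), setzen wir t = -pi/2 ein und erhalten j = 0.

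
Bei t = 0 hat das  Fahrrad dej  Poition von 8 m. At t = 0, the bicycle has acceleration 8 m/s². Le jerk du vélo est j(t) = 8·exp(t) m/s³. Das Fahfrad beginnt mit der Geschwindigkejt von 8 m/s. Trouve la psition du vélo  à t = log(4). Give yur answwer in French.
Nous devons intégrer notre équation du jerk j(t) = 8·exp(t) 3 fois. L'intégrale du jerk, avec a(0) = 8, donne l'accélération: a(t) = 8·exp(t). La primitive de l'accélération, avec v(0) = 8, donne la vitesse: v(t) = 8·exp(t). L'intégrale de la vitesse est la position. En utilisant x(0) = 8, nous obtenons x(t) = 8·exp(t). De l'équation de la position x(t) = 8·exp(t), nous substituons t = log(4) pour obtenir x = 32.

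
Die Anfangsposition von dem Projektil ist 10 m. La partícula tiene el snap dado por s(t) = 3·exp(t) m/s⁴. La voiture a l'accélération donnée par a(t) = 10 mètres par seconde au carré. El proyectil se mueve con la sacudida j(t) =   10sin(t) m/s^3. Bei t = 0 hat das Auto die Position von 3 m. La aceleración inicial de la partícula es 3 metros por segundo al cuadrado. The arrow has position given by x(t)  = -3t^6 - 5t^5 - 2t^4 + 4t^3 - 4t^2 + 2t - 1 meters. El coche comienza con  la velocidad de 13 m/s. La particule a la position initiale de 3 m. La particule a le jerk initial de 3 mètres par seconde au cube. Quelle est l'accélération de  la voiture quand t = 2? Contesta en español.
Usando a(t) = 10 y sustituyendo t = 2, encontramos a = 10.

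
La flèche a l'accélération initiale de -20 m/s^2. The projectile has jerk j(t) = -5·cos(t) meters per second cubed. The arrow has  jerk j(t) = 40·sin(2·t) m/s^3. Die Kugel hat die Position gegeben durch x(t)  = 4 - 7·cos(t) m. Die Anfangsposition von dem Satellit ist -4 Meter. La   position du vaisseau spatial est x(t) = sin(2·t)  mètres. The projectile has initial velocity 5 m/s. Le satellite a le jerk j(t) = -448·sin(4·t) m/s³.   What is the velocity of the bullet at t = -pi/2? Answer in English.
We must differentiate our position equation x(t) = 4 - 7·cos(t) 1 time. Taking d/dt of x(t), we find v(t) = 7·sin(t). From the given velocity equation v(t) = 7·sin(t), we substitute t = -pi/2 to get v = -7.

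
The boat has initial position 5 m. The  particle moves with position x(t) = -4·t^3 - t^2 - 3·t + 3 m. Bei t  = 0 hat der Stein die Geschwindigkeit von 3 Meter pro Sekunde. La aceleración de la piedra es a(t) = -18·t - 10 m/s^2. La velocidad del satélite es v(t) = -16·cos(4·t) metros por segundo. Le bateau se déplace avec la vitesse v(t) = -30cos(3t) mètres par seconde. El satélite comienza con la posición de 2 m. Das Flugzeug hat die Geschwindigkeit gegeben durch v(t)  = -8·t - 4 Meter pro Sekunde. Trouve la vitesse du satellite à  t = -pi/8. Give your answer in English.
Using v(t) = -16·cos(4·t) and substituting t = -pi/8, we find v = 0.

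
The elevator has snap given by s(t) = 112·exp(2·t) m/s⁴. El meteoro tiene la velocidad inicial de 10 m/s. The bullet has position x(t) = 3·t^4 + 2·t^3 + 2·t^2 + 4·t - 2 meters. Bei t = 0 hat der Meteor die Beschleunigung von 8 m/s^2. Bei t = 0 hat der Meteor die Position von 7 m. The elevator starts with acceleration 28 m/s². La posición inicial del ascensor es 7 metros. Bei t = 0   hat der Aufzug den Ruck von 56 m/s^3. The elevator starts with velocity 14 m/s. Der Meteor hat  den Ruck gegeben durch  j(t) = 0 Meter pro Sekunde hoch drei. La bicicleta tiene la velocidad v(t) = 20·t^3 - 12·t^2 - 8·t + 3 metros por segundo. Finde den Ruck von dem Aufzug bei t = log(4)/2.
Ausgehend von dem Snap s(t) = 112·exp(2·t), nehmen wir 1 Integral. Die Stammfunktion von dem Snap, mit j(0) = 56, ergibt den Ruck: j(t) = 56·exp(2·t). Aus der Gleichung für den Ruck j(t) = 56·exp(2·t), setzen wir t = log(4)/2 ein und erhalten j = 224.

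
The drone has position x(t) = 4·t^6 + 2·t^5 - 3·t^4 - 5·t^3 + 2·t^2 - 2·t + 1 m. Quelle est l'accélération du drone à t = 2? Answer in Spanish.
Para resolver esto, necesitamos tomar 2 derivadas de nuestra ecuación de la posición x(t) = 4·t^6 + 2·t^5 - 3·t^4 - 5·t^3 + 2·t^2 - 2·t + 1. La derivada de la posición da la velocidad: v(t) = 24·t^5 + 10·t^4 - 12·t^3 - 15·t^2 + 4·t - 2. Tomando d/dt de v(t), encontramos a(t) = 120·t^4 + 40·t^3 - 36·t^2 - 30·t + 4. Usando a(t) = 120·t^4 + 40·t^3 - 36·t^2 - 30·t + 4 y sustituyendo t = 2, encontramos a = 2040.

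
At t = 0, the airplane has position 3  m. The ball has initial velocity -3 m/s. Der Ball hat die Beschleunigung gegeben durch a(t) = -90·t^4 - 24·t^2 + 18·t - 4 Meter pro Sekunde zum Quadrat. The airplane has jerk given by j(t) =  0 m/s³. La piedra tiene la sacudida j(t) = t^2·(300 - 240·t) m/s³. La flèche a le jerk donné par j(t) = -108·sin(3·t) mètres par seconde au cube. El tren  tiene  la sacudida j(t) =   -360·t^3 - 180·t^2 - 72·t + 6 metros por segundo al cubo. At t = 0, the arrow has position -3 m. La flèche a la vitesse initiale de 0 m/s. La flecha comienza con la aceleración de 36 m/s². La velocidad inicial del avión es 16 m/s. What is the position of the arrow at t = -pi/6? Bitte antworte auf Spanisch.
Necesitamos integrar nuestra ecuación de la sacudida j(t) = -108·sin(3·t) 3 veces. Integrando la sacudida y usando la condición inicial a(0) = 36, obtenemos a(t) = 36·cos(3·t). Tomando ∫a(t)dt y aplicando v(0) = 0, encontramos v(t) = 12·sin(3·t). La antiderivada de la velocidad, con x(0) = -3, da la posición: x(t) = 1 - 4·cos(3·t). De la ecuación de la posición x(t) = 1 - 4·cos(3·t), sustituimos t = -pi/6 para obtener x = 1.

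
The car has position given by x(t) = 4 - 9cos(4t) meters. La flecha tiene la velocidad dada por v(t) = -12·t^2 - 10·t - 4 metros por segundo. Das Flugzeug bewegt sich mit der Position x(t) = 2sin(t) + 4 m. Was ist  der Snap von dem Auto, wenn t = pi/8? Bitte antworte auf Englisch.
Starting from position x(t) = 4 - 9·cos(4·t), we take 4 derivatives. Taking d/dt of x(t), we find v(t) = 36·sin(4·t). Taking d/dt of v(t), we find a(t) = 144·cos(4·t). Differentiating acceleration, we get jerk: j(t) = -576·sin(4·t). Differentiating jerk, we get snap: s(t) = -2304·cos(4·t). We have snap s(t) = -2304·cos(4·t). Substituting t = pi/8: s(pi/8) = 0.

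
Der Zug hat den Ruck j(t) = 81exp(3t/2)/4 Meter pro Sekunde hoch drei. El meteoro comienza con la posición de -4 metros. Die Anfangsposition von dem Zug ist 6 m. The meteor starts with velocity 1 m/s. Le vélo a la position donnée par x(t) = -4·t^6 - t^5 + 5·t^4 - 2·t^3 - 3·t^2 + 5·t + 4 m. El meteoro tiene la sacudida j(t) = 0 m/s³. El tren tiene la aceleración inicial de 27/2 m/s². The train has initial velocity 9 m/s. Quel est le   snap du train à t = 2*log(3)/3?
Pour résoudre ceci, nous devons prendre 1 dérivée de notre équation du jerk j(t) = 81·exp(3·t/2)/4. La dérivée du jerk donne le snap: s(t) = 243·exp(3·t/2)/8. De l'équation du snap s(t) = 243·exp(3·t/2)/8, nous substituons t = 2*log(3)/3 pour obtenir s = 729/8.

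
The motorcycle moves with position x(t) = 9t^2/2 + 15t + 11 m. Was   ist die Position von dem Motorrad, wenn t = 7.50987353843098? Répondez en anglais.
Using x(t) = 9·t^2/2 + 15·t + 11 and substituting t = 7.50987353843098, we find x = 377.440005610981.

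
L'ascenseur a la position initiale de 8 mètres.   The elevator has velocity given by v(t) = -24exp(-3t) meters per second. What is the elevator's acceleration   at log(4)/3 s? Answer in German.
Wir müssen unsere Gleichung für die Geschwindigkeit v(t) = -24·exp(-3·t) 1-mal ableiten. Durch Ableiten von der Geschwindigkeit erhalten wir die Beschleunigung: a(t) = 72·exp(-3·t). Mit a(t) = 72·exp(-3·t) und Einsetzen von t = log(4)/3, finden wir a = 18.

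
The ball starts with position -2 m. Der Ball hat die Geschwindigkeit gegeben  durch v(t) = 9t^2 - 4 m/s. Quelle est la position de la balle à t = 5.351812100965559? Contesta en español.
Para resolver esto, necesitamos tomar 1 antiderivada de nuestra ecuación de la velocidad v(t) = 9·t^2 - 4. Tomando ∫v(t)dt y aplicando x(0) = -2, encontramos x(t) = 3·t^3 - 4·t - 2. De la ecuación de la posición x(t) = 3·t^3 - 4·t - 2, sustituimos t = 5.351812100965559 para obtener x = 436.450836463602.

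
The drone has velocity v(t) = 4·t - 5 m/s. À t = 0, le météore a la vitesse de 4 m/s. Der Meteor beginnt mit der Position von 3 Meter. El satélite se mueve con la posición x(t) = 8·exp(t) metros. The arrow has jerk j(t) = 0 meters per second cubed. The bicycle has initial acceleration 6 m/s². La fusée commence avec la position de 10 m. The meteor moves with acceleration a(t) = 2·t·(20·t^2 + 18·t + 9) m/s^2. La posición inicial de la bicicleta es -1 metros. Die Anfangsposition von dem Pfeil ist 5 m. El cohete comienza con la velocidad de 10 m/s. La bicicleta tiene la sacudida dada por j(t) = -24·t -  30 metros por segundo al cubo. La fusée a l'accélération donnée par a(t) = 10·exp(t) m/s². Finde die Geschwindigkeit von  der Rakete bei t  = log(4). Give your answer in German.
Ausgehend von der Beschleunigung a(t) = 10·exp(t), nehmen wir 1 Integral. Die Stammfunktion von der Beschleunigung ist die Geschwindigkeit. Mit v(0) = 10 erhalten wir v(t) = 10·exp(t). Wir haben die Geschwindigkeit v(t) = 10·exp(t). Durch Einsetzen von t = log(4): v(log(4)) = 40.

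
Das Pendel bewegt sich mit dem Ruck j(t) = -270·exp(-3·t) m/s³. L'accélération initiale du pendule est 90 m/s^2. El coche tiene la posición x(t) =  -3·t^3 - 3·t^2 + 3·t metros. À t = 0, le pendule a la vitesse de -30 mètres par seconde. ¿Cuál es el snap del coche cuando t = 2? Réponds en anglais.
Starting from position x(t) = -3·t^3 - 3·t^2 + 3·t, we take 4 derivatives. Differentiating position, we get velocity: v(t) = -9·t^2 - 6·t + 3. The derivative of velocity gives acceleration: a(t) = -18·t - 6. Taking d/dt of a(t), we find j(t) = -18. The derivative of jerk gives snap: s(t) = 0. From the given snap equation s(t) = 0, we substitute t = 2 to get s = 0.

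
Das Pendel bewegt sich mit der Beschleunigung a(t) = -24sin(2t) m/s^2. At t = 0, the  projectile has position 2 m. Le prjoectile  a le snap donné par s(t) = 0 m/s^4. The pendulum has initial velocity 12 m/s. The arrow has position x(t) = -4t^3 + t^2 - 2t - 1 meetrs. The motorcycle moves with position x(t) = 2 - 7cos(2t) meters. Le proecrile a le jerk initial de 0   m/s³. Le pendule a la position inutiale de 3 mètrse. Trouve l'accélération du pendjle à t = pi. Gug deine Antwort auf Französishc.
En utilisant a(t) = -24·sin(2·t) et en substituant t = pi, nous trouvons a = 0.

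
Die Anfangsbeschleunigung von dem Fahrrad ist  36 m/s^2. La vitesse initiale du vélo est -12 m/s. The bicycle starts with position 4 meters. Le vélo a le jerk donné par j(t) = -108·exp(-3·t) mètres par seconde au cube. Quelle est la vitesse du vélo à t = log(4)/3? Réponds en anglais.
To find the answer, we compute 2 antiderivatives of j(t) = -108·exp(-3·t). Finding the integral of j(t) and using a(0) = 36: a(t) = 36·exp(-3·t). The integral of acceleration, with v(0) = -12, gives velocity: v(t) = -12·exp(-3·t). From the given velocity equation v(t) = -12·exp(-3·t), we substitute t = log(4)/3 to get v = -3.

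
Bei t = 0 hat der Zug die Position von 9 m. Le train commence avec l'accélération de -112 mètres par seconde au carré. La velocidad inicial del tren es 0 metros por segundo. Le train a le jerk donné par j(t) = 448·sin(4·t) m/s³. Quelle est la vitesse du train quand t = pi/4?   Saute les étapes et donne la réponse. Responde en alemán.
Die Geschwindigkeit bei t = pi/4 ist v = 0.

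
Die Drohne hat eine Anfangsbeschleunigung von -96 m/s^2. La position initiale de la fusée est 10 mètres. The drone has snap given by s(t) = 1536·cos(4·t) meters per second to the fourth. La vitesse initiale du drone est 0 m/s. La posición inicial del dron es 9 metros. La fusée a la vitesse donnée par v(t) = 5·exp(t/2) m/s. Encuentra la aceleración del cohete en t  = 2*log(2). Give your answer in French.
Nous devons dériver notre équation de la vitesse v(t) = 5·exp(t/2) 1 fois. La dérivée de la vitesse donne l'accélération: a(t) = 5·exp(t/2)/2. De l'équation de l'accélération a(t) = 5·exp(t/2)/2, nous substituons t = 2*log(2) pour obtenir a = 5.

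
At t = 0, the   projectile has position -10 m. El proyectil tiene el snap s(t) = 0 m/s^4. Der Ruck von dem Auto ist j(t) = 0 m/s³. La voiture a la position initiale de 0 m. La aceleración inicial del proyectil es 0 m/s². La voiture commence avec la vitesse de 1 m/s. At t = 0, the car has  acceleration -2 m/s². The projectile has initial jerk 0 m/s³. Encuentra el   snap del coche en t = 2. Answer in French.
Nous devons dériver notre équation du jerk j(t) = 0 1 fois. En prenant d/dt de j(t), nous trouvons s(t) = 0. En utilisant s(t) = 0 et en substituant t = 2, nous trouvons s = 0.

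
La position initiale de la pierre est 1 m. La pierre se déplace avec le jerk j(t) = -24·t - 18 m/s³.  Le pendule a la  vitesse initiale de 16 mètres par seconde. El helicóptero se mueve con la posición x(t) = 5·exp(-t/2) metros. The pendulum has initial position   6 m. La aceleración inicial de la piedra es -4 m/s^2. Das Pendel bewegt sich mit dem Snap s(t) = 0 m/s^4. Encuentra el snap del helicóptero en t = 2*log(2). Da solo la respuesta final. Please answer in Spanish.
s(2*log(2)) = 5/32.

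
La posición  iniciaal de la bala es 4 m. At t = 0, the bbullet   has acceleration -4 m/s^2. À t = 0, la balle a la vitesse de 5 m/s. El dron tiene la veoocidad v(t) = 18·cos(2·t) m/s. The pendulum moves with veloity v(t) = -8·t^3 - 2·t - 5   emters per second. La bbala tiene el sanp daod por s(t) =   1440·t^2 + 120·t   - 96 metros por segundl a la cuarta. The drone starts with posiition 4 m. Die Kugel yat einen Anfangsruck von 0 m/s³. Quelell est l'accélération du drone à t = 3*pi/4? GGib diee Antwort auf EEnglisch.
We must differentiate our velocity equation v(t) = 18·cos(2·t) 1 time. Taking d/dt of v(t), we find a(t) = -36·sin(2·t). We have acceleration a(t) = -36·sin(2·t). Substituting t = 3*pi/4: a(3*pi/4) = 36.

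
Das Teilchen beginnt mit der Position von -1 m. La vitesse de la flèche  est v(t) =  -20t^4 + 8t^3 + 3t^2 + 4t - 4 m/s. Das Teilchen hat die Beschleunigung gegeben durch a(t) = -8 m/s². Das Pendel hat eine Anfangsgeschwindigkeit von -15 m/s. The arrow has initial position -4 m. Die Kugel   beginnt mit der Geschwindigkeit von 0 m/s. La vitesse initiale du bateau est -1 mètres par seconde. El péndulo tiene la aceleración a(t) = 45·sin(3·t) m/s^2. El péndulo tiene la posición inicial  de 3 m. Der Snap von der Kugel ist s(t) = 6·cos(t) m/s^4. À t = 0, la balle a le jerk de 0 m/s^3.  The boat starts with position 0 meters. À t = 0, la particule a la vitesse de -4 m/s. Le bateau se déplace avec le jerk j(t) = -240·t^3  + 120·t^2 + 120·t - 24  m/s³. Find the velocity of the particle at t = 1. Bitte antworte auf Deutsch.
Wir müssen das Integral unserer Gleichung für die Beschleunigung a(t) = -8 1-mal finden. Die Stammfunktion von der Beschleunigung ist die Geschwindigkeit. Mit v(0) = -4 erhalten wir v(t) = -8·t - 4. Wir haben die Geschwindigkeit v(t) = -8·t - 4. Durch Einsetzen von t = 1: v(1) = -12.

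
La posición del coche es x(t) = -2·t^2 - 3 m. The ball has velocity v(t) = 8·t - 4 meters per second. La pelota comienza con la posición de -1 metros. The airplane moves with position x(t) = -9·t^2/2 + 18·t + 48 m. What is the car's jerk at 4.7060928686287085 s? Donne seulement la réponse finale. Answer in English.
j(4.7060928686287085) = 0.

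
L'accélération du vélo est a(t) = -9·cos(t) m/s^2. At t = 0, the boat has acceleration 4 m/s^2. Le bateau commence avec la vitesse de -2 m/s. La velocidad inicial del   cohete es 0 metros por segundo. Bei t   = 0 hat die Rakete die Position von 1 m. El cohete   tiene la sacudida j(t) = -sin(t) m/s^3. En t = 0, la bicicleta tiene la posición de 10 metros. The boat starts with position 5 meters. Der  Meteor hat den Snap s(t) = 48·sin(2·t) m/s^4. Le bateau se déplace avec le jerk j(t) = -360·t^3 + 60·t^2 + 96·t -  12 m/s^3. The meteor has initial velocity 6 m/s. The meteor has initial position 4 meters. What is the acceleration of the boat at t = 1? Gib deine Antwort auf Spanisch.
Para resolver esto, necesitamos tomar 1 antiderivada de nuestra ecuación de la sacudida j(t) = -360·t^3 + 60·t^2 + 96·t - 12. Integrando la sacudida y usando la condición inicial a(0) = 4, obtenemos a(t) = -90·t^4 + 20·t^3 + 48·t^2 - 12·t + 4. Usando a(t) = -90·t^4 + 20·t^3 + 48·t^2 - 12·t + 4 y sustituyendo t = 1, encontramos a = -30.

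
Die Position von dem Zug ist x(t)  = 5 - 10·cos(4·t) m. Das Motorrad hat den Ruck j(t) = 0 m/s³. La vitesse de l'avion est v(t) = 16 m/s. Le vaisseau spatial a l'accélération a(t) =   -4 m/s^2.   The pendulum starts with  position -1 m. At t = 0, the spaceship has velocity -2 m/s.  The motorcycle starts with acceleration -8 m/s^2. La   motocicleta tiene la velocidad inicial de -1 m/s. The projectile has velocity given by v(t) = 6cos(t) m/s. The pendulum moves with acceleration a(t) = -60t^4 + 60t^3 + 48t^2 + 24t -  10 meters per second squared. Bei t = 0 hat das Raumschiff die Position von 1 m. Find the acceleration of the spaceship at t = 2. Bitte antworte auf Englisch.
We have acceleration a(t) = -4. Substituting t = 2: a(2) = -4.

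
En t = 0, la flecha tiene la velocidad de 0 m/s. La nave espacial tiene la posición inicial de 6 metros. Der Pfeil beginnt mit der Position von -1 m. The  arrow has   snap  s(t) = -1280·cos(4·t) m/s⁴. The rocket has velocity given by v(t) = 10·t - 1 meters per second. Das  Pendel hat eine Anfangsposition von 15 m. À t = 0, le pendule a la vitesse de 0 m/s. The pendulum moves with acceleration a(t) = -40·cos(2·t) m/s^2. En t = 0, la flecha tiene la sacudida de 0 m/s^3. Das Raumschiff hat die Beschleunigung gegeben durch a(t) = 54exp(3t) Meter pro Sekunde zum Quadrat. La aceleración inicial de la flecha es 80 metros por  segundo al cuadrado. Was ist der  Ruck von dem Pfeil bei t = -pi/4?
Wir müssen das Integral unserer Gleichung für den Snap s(t) = -1280·cos(4·t) 1-mal finden. Durch Integration von dem Snap und Verwendung der Anfangsbedingung j(0) = 0, erhalten wir j(t) = -320·sin(4·t). Mit j(t) = -320·sin(4·t) und Einsetzen von t = -pi/4, finden wir j = 0.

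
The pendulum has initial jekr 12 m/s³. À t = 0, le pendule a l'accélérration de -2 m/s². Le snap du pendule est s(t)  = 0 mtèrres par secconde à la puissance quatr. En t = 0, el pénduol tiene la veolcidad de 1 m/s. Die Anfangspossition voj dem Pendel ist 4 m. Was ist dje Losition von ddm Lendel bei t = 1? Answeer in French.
Nous devons trouver l'intégrale de notre équation du snap s(t) = 0 4 fois. La primitive du snap, avec j(0) = 12, donne le jerk: j(t) = 12. La primitive du jerk, avec a(0) = -2, donne l'accélération: a(t) = 12·t - 2. L'intégrale de l'accélération est la vitesse. En utilisant v(0) = 1, nous obtenons v(t) = 6·t^2 - 2·t + 1. En prenant ∫v(t)dt et en appliquant x(0) = 4, nous trouvons x(t) = 2·t^3 - t^2 + t + 4. En utilisant x(t) = 2·t^3 - t^2 + t + 4 et en substituant t = 1, nous trouvons x = 6.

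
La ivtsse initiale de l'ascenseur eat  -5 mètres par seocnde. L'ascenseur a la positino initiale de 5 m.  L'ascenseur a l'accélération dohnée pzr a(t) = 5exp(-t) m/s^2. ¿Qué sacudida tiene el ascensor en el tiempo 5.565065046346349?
Para resolver esto, necesitamos tomar 1 derivada de nuestra ecuación de la aceleración a(t) = 5·exp(-t). Derivando la aceleración, obtenemos la sacudida: j(t) = -5·exp(-t). Tenemos la sacudida j(t) = -5·exp(-t). Sustituyendo t = 5.565065046346349: j(5.565065046346349) = -0.0191466572656179.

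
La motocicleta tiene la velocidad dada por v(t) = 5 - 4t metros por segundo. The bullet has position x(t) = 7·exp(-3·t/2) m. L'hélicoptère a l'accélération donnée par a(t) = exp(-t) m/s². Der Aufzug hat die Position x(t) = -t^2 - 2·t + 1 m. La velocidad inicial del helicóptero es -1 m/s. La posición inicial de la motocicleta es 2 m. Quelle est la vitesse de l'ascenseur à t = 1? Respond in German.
Ausgehend von der Position x(t) = -t^2 - 2·t + 1, nehmen wir 1 Ableitung. Mit d/dt von x(t) finden wir v(t) = -2·t - 2. Mit v(t) = -2·t - 2 und Einsetzen von t = 1, finden wir v = -4.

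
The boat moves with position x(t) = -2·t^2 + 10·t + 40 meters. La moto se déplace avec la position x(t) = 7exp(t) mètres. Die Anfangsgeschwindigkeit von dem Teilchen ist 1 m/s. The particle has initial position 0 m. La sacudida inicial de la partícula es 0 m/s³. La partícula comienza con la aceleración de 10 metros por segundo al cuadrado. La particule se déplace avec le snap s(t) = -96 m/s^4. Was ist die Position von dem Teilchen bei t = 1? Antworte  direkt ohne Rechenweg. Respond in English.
At t = 1, x = 2.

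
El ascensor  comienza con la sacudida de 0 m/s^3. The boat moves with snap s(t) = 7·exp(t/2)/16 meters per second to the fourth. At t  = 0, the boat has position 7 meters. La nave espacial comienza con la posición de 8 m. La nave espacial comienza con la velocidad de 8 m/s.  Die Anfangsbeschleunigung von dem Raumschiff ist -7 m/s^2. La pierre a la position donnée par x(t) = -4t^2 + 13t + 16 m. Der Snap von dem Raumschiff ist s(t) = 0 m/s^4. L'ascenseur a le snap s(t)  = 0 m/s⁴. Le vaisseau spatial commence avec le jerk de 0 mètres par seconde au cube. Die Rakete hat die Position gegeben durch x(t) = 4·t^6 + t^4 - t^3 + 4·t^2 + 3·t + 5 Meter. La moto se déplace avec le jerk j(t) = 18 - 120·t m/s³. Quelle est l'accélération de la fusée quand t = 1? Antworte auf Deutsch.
Wir müssen unsere Gleichung für die Position x(t) = 4·t^6 + t^4 - t^3 + 4·t^2 + 3·t + 5 2-mal ableiten. Die Ableitung von der Position ergibt die Geschwindigkeit: v(t) = 24·t^5 + 4·t^3 - 3·t^2 + 8·t + 3. Mit d/dt von v(t) finden wir a(t) = 120·t^4 + 12·t^2 - 6·t + 8. Mit a(t) = 120·t^4 + 12·t^2 - 6·t + 8 und Einsetzen von t = 1, finden wir a = 134.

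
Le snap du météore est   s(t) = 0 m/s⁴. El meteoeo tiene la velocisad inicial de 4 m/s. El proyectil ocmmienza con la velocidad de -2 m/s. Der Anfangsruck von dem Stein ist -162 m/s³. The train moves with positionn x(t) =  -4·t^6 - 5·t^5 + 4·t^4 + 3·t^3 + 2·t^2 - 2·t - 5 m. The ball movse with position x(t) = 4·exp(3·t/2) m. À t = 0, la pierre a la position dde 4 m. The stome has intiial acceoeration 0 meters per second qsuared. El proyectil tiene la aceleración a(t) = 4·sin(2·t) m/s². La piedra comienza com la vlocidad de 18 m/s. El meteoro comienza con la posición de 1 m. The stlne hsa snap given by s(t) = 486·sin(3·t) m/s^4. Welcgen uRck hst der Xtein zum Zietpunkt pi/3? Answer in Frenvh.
Nous devons trouver l'intégrale de notre équation du snap s(t) = 486·sin(3·t) 1 fois. En prenant ∫s(t)dt et en appliquant j(0) = -162, nous trouvons j(t) = -162·cos(3·t). Nous avons le jerk j(t) = -162·cos(3·t). En substituant t = pi/3: j(pi/3) = 162.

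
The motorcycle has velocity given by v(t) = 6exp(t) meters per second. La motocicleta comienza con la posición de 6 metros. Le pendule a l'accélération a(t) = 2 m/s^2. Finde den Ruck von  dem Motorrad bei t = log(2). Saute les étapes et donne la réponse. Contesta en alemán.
Bei t = log(2), j = 12.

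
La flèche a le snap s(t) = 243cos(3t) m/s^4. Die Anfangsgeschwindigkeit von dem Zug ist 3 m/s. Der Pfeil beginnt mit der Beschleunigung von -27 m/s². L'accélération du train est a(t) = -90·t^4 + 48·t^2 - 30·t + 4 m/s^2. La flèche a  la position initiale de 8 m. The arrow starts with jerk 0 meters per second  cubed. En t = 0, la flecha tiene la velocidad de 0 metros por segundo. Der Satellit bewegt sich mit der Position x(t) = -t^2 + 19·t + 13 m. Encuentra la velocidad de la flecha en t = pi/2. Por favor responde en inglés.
We need to integrate our snap equation s(t) = 243·cos(3·t) 3 times. Taking ∫s(t)dt and applying j(0) = 0, we find j(t) = 81·sin(3·t). Taking ∫j(t)dt and applying a(0) = -27, we find a(t) = -27·cos(3·t). Integrating acceleration and using the initial condition v(0) = 0, we get v(t) = -9·sin(3·t). Using v(t) = -9·sin(3·t) and substituting t = pi/2, we find v = 9.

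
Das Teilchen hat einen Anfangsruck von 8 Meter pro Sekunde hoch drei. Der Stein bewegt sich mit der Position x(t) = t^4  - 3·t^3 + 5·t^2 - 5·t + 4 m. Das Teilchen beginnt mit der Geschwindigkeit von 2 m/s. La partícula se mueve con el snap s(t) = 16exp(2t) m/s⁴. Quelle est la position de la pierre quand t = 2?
De l'équation de la position x(t) = t^4 - 3·t^3 + 5·t^2 - 5·t + 4, nous substituons t = 2 pour obtenir x = 6.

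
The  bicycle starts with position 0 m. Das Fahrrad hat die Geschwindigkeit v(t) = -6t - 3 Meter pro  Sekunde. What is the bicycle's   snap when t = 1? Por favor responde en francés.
En partant de la vitesse v(t) = -6·t - 3, nous prenons 3 dérivées. En prenant d/dt de v(t), nous trouvons a(t) = -6. En prenant d/dt de a(t), nous trouvons j(t) = 0. La dérivée du jerk donne le snap: s(t) = 0. De l'équation du snap s(t) = 0, nous substituons t = 1 pour obtenir s = 0.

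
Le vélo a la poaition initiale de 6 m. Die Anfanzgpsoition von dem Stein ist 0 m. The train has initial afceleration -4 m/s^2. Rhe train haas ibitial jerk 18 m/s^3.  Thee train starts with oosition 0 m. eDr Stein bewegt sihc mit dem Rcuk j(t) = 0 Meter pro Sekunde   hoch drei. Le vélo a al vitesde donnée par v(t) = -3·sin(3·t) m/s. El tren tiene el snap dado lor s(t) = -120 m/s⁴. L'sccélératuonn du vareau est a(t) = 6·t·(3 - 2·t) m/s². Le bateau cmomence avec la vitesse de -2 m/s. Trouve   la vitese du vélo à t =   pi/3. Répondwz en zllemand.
Wir haben die Geschwindigkeit v(t) = -3·sin(3·t). Durch Einsetzen von t = pi/3: v(pi/3) = 0.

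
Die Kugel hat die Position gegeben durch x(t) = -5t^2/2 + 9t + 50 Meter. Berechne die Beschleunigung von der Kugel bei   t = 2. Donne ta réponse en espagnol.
Partiendo de la posición x(t) = -5·t^2/2 + 9·t + 50, tomamos 2 derivadas. Tomando d/dt de x(t), encontramos v(t) = 9 - 5·t. La derivada de la velocidad da la aceleración: a(t) = -5. Usando a(t) = -5 y sustituyendo t = 2, encontramos a = -5.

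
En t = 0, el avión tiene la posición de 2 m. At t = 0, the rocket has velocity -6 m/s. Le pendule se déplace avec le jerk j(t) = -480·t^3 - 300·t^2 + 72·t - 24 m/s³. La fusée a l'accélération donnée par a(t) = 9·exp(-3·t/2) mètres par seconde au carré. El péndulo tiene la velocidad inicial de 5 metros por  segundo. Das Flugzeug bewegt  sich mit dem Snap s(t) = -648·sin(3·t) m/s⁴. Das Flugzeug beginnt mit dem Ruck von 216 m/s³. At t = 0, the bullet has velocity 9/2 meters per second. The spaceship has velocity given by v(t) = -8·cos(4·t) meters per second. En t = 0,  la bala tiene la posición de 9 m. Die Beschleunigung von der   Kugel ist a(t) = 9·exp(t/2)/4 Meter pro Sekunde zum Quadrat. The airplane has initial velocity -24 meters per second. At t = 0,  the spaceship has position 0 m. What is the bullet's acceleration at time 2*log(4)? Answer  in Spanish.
Usando a(t) = 9·exp(t/2)/4 y sustituyendo t = 2*log(4), encontramos a = 9.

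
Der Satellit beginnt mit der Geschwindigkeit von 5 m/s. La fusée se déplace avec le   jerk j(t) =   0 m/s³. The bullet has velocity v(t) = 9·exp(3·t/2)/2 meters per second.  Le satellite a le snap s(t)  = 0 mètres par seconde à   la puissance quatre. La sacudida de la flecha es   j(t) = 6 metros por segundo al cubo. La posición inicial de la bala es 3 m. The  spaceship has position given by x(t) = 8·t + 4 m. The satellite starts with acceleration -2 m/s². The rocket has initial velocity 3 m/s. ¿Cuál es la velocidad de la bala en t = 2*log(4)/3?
Usando v(t) = 9·exp(3·t/2)/2 y sustituyendo t = 2*log(4)/3, encontramos v = 18.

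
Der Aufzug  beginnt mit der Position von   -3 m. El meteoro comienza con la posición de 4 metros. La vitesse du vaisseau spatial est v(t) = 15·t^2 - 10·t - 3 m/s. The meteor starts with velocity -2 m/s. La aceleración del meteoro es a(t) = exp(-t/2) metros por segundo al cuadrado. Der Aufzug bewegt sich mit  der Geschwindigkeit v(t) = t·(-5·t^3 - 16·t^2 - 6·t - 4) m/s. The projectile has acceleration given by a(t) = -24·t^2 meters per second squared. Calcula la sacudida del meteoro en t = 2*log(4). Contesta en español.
Debemos derivar nuestra ecuación de la aceleración a(t) = exp(-t/2) 1 vez. La derivada de la aceleración da la sacudida: j(t) = -exp(-t/2)/2. Tenemos la sacudida j(t) = -exp(-t/2)/2. Sustituyendo t = 2*log(4): j(2*log(4)) = -1/8.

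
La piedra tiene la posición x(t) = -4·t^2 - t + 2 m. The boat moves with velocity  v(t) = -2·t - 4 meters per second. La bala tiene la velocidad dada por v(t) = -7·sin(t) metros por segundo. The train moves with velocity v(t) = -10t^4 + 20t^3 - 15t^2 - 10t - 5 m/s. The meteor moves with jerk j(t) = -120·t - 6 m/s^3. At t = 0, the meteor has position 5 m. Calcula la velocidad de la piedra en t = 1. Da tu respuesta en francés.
Nous devons dériver notre équation de la position x(t) = -4·t^2 - t + 2 1 fois. La dérivée de la position donne la vitesse: v(t) = -8·t - 1. De l'équation de la vitesse v(t) = -8·t - 1, nous substituons t = 1 pour obtenir v = -9.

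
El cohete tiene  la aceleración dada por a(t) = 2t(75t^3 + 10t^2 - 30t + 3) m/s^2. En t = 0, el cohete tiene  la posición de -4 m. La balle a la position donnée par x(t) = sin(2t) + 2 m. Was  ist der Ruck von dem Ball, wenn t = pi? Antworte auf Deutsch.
Wir müssen unsere Gleichung für die Position x(t) = sin(2·t) + 2 3-mal ableiten. Die Ableitung von der Position ergibt die Geschwindigkeit: v(t) = 2·cos(2·t). Die Ableitung von der Geschwindigkeit ergibt die Beschleunigung: a(t) = -4·sin(2·t). Durch Ableiten von der Beschleunigung erhalten wir den Ruck: j(t) = -8·cos(2·t). Aus der Gleichung für den Ruck j(t) = -8·cos(2·t), setzen wir t = pi ein und erhalten j = -8.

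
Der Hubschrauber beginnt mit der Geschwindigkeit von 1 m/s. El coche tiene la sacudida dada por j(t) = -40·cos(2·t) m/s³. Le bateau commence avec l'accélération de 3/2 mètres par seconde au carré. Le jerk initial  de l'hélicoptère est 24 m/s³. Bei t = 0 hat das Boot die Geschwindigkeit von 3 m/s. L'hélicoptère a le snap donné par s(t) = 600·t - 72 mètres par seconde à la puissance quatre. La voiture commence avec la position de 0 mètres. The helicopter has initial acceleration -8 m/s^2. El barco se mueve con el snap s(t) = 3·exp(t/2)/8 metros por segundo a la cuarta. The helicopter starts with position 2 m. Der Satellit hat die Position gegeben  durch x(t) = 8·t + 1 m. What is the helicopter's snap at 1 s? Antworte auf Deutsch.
Wir haben den Snap s(t) = 600·t - 72. Durch Einsetzen von t = 1: s(1) = 528.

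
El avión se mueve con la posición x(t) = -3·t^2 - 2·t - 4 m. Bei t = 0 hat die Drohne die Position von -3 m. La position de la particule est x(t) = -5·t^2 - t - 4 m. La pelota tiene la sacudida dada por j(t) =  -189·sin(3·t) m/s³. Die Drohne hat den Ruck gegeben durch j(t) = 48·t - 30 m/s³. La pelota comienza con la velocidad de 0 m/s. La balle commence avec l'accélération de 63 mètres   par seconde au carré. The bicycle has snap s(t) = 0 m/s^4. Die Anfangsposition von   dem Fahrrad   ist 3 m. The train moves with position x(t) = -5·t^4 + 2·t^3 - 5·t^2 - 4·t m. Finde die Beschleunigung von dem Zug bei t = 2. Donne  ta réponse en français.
Nous devons dériver notre équation de la position x(t) = -5·t^4 + 2·t^3 - 5·t^2 - 4·t 2 fois. La dérivée de la position donne la vitesse: v(t) = -20·t^3 + 6·t^2 - 10·t - 4. La dérivée de la vitesse donne l'accélération: a(t) = -60·t^2 + 12·t - 10. De l'équation de l'accélération a(t) = -60·t^2 + 12·t - 10, nous substituons t = 2 pour obtenir a = -226.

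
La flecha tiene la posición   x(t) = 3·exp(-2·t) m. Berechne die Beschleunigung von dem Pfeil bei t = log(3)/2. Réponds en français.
Nous devons dériver notre équation de la position x(t) = 3·exp(-2·t) 2 fois. En prenant d/dt de x(t), nous trouvons v(t) = -6·exp(-2·t). En dérivant la vitesse, nous obtenons l'accélération: a(t) = 12·exp(-2·t). Nous avons l'accélération a(t) = 12·exp(-2·t). En substituant t = log(3)/2: a(log(3)/2) = 4.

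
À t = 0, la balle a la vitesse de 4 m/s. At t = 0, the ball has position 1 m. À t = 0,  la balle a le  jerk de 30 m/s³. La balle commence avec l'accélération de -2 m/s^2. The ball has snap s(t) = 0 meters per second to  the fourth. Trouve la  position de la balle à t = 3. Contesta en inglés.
To find the answer, we compute 4 integrals of s(t) = 0. Integrating snap and using the initial condition j(0) = 30, we get j(t) = 30. Finding the antiderivative of j(t) and using a(0) = -2: a(t) = 30·t - 2. The antiderivative of acceleration, with v(0) = 4, gives velocity: v(t) = 15·t^2 - 2·t + 4. The antiderivative of velocity is position. Using x(0) = 1, we get x(t) = 5·t^3 - t^2 + 4·t + 1. We have position x(t) = 5·t^3 - t^2 + 4·t + 1. Substituting t = 3: x(3) = 139.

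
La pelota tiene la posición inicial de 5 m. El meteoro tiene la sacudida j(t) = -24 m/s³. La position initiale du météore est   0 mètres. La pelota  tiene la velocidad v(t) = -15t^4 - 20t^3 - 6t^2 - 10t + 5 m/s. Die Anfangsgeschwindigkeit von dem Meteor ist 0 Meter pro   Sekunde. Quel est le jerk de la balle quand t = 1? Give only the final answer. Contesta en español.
La respuesta es -312.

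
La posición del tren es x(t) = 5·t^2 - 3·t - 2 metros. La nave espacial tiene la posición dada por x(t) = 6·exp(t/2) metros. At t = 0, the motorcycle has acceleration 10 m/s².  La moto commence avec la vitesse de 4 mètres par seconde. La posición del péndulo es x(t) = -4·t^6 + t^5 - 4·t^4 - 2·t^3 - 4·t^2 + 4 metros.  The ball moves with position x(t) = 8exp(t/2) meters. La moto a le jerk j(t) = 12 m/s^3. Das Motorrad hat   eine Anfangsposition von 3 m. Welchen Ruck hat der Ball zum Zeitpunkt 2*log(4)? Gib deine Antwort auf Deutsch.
Um dies zu lösen, müssen wir 3 Ableitungen unserer Gleichung für die Position x(t) = 8·exp(t/2) nehmen. Die Ableitung von der Position ergibt die Geschwindigkeit: v(t) = 4·exp(t/2). Die Ableitung von der Geschwindigkeit ergibt die Beschleunigung: a(t) = 2·exp(t/2). Die Ableitung von der Beschleunigung ergibt den Ruck: j(t) = exp(t/2). Wir haben den Ruck j(t) = exp(t/2). Durch Einsetzen von t = 2*log(4): j(2*log(4)) = 4.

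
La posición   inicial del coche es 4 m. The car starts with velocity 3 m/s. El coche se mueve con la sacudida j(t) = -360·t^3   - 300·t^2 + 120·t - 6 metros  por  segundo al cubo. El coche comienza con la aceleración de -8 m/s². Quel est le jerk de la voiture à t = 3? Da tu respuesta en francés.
De l'équation du jerk j(t) = -360·t^3 - 300·t^2 + 120·t - 6, nous substituons t = 3 pour obtenir j = -12066.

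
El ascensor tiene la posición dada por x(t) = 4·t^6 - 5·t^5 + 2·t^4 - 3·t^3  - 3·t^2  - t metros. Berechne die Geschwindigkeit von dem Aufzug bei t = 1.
Um dies zu lösen, müssen wir 1 Ableitung unserer Gleichung für die Position x(t) = 4·t^6 - 5·t^5 + 2·t^4 - 3·t^3 - 3·t^2 - t nehmen. Durch Ableiten von der Position erhalten wir die Geschwindigkeit: v(t) = 24·t^5 - 25·t^4 + 8·t^3 - 9·t^2 - 6·t - 1. Mit v(t) = 24·t^5 - 25·t^4 + 8·t^3 - 9·t^2 - 6·t - 1 und Einsetzen von t = 1, finden wir v = -9.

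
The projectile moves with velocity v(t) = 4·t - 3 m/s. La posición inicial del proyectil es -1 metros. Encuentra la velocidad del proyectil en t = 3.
Tenemos la velocidad v(t) = 4·t - 3. Sustituyendo t = 3: v(3) = 9.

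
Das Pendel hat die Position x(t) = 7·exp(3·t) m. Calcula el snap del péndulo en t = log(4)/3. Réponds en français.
Nous devons dériver notre équation de la position x(t) = 7·exp(3·t) 4 fois. La dérivée de la position donne la vitesse: v(t) = 21·exp(3·t). En prenant d/dt de v(t), nous trouvons a(t) = 63·exp(3·t). La dérivée de l'accélération donne le jerk: j(t) = 189·exp(3·t). La dérivée du jerk donne le snap: s(t) = 567·exp(3·t). De l'équation du snap s(t) = 567·exp(3·t), nous substituons t = log(4)/3 pour obtenir s = 2268.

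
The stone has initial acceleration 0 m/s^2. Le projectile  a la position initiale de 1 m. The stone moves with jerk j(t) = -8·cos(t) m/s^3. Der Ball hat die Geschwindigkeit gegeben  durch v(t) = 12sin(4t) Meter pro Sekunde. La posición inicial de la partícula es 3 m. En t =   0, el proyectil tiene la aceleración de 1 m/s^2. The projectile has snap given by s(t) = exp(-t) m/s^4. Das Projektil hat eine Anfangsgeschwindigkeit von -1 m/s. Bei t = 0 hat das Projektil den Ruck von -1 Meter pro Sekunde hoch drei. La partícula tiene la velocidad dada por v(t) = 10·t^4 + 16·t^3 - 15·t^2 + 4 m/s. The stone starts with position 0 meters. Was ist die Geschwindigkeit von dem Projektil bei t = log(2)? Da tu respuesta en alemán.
Ausgehend von dem Snap s(t) = exp(-t), nehmen wir 3 Stammfunktionen. Die Stammfunktion von dem Snap ist der Ruck. Mit j(0) = -1 erhalten wir j(t) = -exp(-t). Mit ∫j(t)dt und Anwendung von a(0) = 1, finden wir a(t) = exp(-t). Das Integral von der Beschleunigung, mit v(0) = -1, ergibt die Geschwindigkeit: v(t) = -exp(-t). Mit v(t) = -exp(-t) und Einsetzen von t = log(2), finden wir v = -1/2.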